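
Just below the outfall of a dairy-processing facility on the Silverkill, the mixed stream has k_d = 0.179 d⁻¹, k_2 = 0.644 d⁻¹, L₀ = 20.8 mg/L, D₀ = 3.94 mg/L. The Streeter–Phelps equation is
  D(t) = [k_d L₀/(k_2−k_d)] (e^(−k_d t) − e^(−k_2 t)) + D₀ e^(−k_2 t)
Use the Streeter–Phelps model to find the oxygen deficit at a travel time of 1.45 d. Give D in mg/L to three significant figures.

k_d L₀/(k_2−k_d) = 0.179×20.8/(0.644−0.179) = 3.723/0.4650 = 8.007 mg/L.
e^(−k_d t) = e^(−0.179×1.450) = 0.7714; e^(−k_2 t) = e^(−0.644×1.450) = 0.3931.
D = 8.007 × (0.7714 − 0.3931) + 3.94 × 0.3931 = 3.029 + 1.549 = 4.578 mg/L.

D ≈ 4.58 mg/L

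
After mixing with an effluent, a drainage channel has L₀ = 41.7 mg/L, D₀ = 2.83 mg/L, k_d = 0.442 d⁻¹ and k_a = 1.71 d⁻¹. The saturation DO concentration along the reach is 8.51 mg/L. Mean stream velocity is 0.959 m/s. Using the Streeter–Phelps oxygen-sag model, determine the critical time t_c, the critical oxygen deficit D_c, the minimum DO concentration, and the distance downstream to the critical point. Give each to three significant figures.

t_c ≈ 0.896 d; D_c ≈ 7.25 mg/L; min DO ≈ 1.26 mg/L; x_c ≈ 74.3 km

At the critical point dD/dt = 0, so k_d L₀ e^(−k_d t) = k_a D. Substituting D(t) from the Streeter–Phelps equation and solving for t gives
t_c = ln[(k_a/k_d)(1 − D₀(k_a−k_d)/(k_d L₀))] / (k_a−k_d).
Here k_a−k_d = 1.268 d⁻¹ and 1 − D₀(k_a−k_d)/(k_d L₀) = 1 − 2.83×1.268/(0.442×41.7) = 0.8053, so
t_c = ln(3.869 × 0.8053) / 1.268 = 1.136 / 1.268 = 0.8962 d.
L(t_c) = L₀ e^(−k_d t_c) = 41.7 × 0.6729 = 28.06 mg/L, and at the critical point k_a D_c = k_d L, so D_c = (0.442/1.71) × 28.06 = 7.253 mg/L.
Minimum DO = C_s − D_c = 8.51 − 7.253 = 1.257 mg/L.
x_c = v t_c = 0.959 m/s × 0.8962 d × 86400 s/d = 74260 m ≈ 74.3 km.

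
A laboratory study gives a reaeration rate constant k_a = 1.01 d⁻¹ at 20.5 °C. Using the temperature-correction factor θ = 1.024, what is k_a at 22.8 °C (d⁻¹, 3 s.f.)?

k_a ≈ 1.07 d⁻¹

k_a(T₂) = k_a(T₁) · θ^(T₂−T₁) = 1.01 × 1.024^(22.8−20.5)
= 1.01 × 1.024^2.30 = 1.01 × 1.056 = 1.067 d⁻¹.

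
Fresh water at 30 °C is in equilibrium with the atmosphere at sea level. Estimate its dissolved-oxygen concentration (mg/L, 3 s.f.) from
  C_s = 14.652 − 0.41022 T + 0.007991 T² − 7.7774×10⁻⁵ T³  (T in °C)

C_s ≈ 7.44 mg/L

C_s = 14.652 − 0.41022×30 + 0.007991×30² − 7.7774×10⁻⁵×30³ = 7.437 mg/L.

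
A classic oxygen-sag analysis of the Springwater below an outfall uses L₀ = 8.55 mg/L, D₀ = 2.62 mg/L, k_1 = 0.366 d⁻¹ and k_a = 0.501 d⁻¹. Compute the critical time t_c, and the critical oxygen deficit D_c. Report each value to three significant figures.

t_c = [1/(k_a−k_1)] ln[(k_a/k_1)(1 − D₀(k_a−k_1)/(k_1 L₀))]
= [1/(0.501−0.366)] ln[(0.501/0.366)(1 − 2.62×0.1350/(0.366×8.55))]
= (1/0.1350) ln[1.369 × 0.8870] = 7.407 × ln(1.214) = 7.407 × 0.1940 = 1.437 d.
D_c = (k_1/k_a) L₀ e^(−k_1 t_c) = (0.366/0.501) × 8.55 × e^(−0.366×1.437) = 0.7305 × 8.55 × 0.5909 = 3.691 mg/L.

t_c ≈ 1.44 d; D_c ≈ 3.69 mg/L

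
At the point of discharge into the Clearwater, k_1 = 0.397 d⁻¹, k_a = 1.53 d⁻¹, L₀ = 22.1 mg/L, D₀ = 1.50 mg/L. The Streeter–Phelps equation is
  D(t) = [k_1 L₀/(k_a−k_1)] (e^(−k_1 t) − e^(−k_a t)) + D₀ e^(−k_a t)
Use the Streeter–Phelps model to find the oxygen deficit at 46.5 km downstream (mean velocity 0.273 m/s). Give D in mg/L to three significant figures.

Travel time t = x/v = 46.5 km / (0.273 m/s) = 46500 m / 0.273 m/s = 170300 s = 1.971 d.
k_1 L₀/(k_a−k_1) = 0.397×22.1/(1.53−0.397) = 8.774/1.133 = 7.744 mg/L.
e^(−k_1 t) = e^(−0.397×1.971) = 0.4572; e^(−k_a t) = e^(−1.53×1.971) = 0.04898.
D = 7.744 × (0.4572 − 0.04898) + 1.50 × 0.04898 = 3.161 + 0.07348 = 3.235 mg/L.

D ≈ 3.23 mg/L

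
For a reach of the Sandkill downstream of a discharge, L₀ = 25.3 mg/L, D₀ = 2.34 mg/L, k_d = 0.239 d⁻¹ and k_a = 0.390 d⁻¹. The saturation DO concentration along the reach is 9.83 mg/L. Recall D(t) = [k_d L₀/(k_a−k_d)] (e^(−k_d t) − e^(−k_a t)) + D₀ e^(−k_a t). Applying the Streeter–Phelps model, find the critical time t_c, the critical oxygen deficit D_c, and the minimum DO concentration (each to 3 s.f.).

t_c = [1/(k_a−k_d)] ln[(k_a/k_d)(1 − D₀(k_a−k_d)/(k_d L₀))]
= [1/(0.390−0.239)] ln[(0.390/0.239)(1 − 2.34×0.1510/(0.239×25.3))]
= (1/0.1510) ln[1.632 × 0.9416] = 6.623 × ln(1.536) = 6.623 × 0.4295 = 2.844 d.
D_c = (k_d/k_a) L₀ e^(−k_d t_c) = (0.239/0.390) × 25.3 × e^(−0.239×2.844) = 0.6128 × 25.3 × 0.5067 = 7.857 mg/L.
Minimum DO = C_s − D_c = 9.83 − 7.857 = 1.973 mg/L.

t_c ≈ 2.84 d; D_c ≈ 7.86 mg/L; min DO ≈ 1.97 mg/L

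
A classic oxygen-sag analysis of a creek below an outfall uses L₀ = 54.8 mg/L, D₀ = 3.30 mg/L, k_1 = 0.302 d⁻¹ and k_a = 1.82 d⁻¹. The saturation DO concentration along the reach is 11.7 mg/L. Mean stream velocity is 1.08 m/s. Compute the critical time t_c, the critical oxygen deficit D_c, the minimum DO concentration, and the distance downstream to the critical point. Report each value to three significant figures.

At the critical point dD/dt = 0, so k_1 L₀ e^(−k_1 t) = k_a D. Substituting D(t) from the Streeter–Phelps equation and solving for t gives
t_c = ln[(k_a/k_1)(1 − D₀(k_a−k_1)/(k_1 L₀))] / (k_a−k_1).
Here k_a−k_1 = 1.518 d⁻¹ and 1 − D₀(k_a−k_1)/(k_1 L₀) = 1 − 3.30×1.518/(0.302×54.8) = 0.6973, so
t_c = ln(6.026 × 0.6973) / 1.518 = 1.436 / 1.518 = 0.9457 d.
D_c = (k_1/k_a) L₀ e^(−k_1 t_c) = (0.302/1.82) × 54.8 × e^(−0.302×0.9457) = 0.1659 × 54.8 × 0.7516 = 6.834 mg/L.
Minimum DO = C_s − D_c = 11.7 − 6.834 = 4.866 mg/L.
x_c = v t_c = 1.08 m/s × 0.9457 d × 86400 s/d = 88250 m ≈ 88.2 km.

t_c ≈ 0.946 d; D_c ≈ 6.83 mg/L; min DO ≈ 4.87 mg/L; x_c ≈ 88.2 km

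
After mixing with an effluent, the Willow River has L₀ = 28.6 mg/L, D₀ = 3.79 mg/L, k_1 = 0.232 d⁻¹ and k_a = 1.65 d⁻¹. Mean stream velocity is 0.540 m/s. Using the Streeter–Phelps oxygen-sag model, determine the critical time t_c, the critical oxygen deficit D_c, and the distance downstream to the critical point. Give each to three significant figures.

t_c ≈ 0.212 d; D_c ≈ 3.83 mg/L; x_c ≈ 9.91 km

At the critical point dD/dt = 0, so k_1 L₀ e^(−k_1 t) = k_a D. Substituting D(t) from the Streeter–Phelps equation and solving for t gives
t_c = ln[(k_a/k_1)(1 − D₀(k_a−k_1)/(k_1 L₀))] / (k_a−k_1).
Here k_a−k_1 = 1.418 d⁻¹ and 1 − D₀(k_a−k_1)/(k_1 L₀) = 1 − 3.79×1.418/(0.232×28.6) = 0.1900, so
t_c = ln(7.112 × 0.1900) / 1.418 = 0.3013 / 1.418 = 0.2125 d.
L(t_c) = L₀ e^(−k_1 t_c) = 28.6 × 0.9519 = 27.22 mg/L, and at the critical point k_a D_c = k_1 L, so D_c = (0.232/1.65) × 27.22 = 3.828 mg/L.
x_c = v t_c = 0.540 m/s × 0.2125 d × 86400 s/d = 9913 m ≈ 9.91 km.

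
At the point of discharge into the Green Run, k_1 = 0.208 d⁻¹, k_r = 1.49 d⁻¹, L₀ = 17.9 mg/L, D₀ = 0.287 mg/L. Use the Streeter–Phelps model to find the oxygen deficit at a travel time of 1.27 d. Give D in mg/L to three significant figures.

D ≈ 1.84 mg/L

k_1 L₀/(k_r−k_1) = 0.208×17.9/(1.49−0.208) = 3.723/1.282 = 2.904 mg/L.
e^(−k_1 t) = e^(−0.208×1.270) = 0.7679; e^(−k_r t) = e^(−1.49×1.270) = 0.1507.
D = 2.904 × (0.7679 − 0.1507) + 0.287 × 0.1507 = 1.792 + 0.04326 = 1.836 mg/L.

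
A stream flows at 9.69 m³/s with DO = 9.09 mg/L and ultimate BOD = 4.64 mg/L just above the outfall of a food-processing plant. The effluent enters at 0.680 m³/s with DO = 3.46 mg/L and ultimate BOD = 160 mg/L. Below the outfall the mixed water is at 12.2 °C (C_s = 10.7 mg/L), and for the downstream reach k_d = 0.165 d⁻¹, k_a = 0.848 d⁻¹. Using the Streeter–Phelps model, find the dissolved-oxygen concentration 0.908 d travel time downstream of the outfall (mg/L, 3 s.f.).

DO ≈ 8.36 mg/L

Mixed DO = (9.69×9.09 + 0.680×3.46)/(9.69+0.680) = 90.43/10.37 = 8.721 mg/L.
Mixed L₀ = (9.69×4.64 + 0.680×160)/(10.37) = 153.8/10.37 = 14.83 mg/L.
Initial deficit D₀ = C_s − DO₀ = 10.7 − 8.721 = 1.979 mg/L.
D(0.908) = [0.165×14.83/(0.848−0.165)](e^(−0.165×0.908) − e^(−0.848×0.908)) + 1.979 e^(−0.848×0.908)
= 3.582 × (0.8609 − 0.4630) + 1.979 × 0.4630 = 2.341 mg/L.
DO = 10.7 − 2.341 = 8.359 mg/L.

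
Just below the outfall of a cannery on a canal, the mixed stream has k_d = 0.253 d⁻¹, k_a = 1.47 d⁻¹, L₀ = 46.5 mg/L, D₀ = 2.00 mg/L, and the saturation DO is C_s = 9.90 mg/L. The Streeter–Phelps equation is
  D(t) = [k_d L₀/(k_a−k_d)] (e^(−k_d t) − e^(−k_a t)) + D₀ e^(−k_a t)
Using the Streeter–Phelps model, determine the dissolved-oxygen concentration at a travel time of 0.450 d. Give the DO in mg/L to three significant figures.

DO ≈ 5.23 mg/L

k_d L₀/(k_a−k_d) = 0.253×46.5/(1.47−0.253) = 11.76/1.217 = 9.667 mg/L.
e^(−k_d t) = e^(−0.253×0.4500) = 0.8924; e^(−k_a t) = e^(−1.47×0.4500) = 0.5161.
D = 9.667 × (0.8924 − 0.5161) + 2.00 × 0.5161 = 3.638 + 1.032 = 4.670 mg/L.
DO = C_s − D = 9.90 − 4.670 = 5.230 mg/L.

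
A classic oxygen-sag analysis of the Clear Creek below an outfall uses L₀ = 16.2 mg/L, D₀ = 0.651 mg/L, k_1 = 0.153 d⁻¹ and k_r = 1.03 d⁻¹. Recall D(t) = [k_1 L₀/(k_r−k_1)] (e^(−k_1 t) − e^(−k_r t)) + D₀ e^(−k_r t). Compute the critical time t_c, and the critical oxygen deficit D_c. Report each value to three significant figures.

With k_r/k_1 = 6.732 and 1 − D₀(k_r−k_1)/(k_1 L₀) = 0.7697,
t_c = ln(6.732 × 0.7697) / (1.03 − 0.153) = ln(5.181) / 0.8770 = 1.645/0.8770 = 1.876 d.
L(t_c) = L₀ e^(−k_1 t_c) = 16.2 × 0.7505 = 12.16 mg/L, and at the critical point k_r D_c = k_1 L, so D_c = (0.153/1.03) × 12.16 = 1.806 mg/L.

t_c ≈ 1.88 d; D_c ≈ 1.81 mg/L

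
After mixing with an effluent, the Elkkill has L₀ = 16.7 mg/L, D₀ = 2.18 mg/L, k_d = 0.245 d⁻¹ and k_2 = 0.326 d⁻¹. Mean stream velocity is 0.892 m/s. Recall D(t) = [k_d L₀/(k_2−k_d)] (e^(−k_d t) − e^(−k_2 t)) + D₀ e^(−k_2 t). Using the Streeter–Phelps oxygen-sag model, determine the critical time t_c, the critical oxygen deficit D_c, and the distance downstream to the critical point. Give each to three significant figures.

At the critical point dD/dt = 0, so k_d L₀ e^(−k_d t) = k_2 D. Substituting D(t) from the Streeter–Phelps equation and solving for t gives
t_c = ln[(k_2/k_d)(1 − D₀(k_2−k_d)/(k_d L₀))] / (k_2−k_d).
Here k_2−k_d = 0.08100 d⁻¹ and 1 − D₀(k_2−k_d)/(k_d L₀) = 1 − 2.18×0.08100/(0.245×16.7) = 0.9568, so
t_c = ln(1.331 × 0.9568) / 0.08100 = 0.2415 / 0.08100 = 2.982 d.
L(t_c) = L₀ e^(−k_d t_c) = 16.7 × 0.4817 = 8.044 mg/L, and at the critical point k_2 D_c = k_d L, so D_c = (0.245/0.326) × 8.044 = 6.045 mg/L.
x_c = v t_c = 0.892 m/s × 2.982 d × 86400 s/d = 229800 m ≈ 230 km.

t_c ≈ 2.98 d; D_c ≈ 6.05 mg/L; x_c ≈ 230 km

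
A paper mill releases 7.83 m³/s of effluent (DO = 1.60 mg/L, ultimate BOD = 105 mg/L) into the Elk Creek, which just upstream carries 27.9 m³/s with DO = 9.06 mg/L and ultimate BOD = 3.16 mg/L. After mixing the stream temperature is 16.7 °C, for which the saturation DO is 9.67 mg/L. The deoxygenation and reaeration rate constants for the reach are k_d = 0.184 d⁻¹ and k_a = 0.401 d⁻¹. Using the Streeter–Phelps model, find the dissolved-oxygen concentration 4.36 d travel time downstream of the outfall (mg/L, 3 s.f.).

Mixed DO = (27.9×9.06 + 7.83×1.60)/(27.9+7.83) = 265.3/35.73 = 7.425 mg/L.
Mixed L₀ = (27.9×3.16 + 7.83×105)/(35.73) = 910.3/35.73 = 25.48 mg/L.
Initial deficit D₀ = C_s − DO₀ = 9.67 − 7.425 = 2.245 mg/L.
D(4.36) = [0.184×25.48/(0.401−0.184)](e^(−0.184×4.36) − e^(−0.401×4.36)) + 2.245 e^(−0.401×4.36)
= 21.60 × (0.4483 − 0.1741) + 2.245 × 0.1741 = 6.316 mg/L.
DO = 9.67 − 6.316 = 3.354 mg/L.

DO ≈ 3.35 mg/L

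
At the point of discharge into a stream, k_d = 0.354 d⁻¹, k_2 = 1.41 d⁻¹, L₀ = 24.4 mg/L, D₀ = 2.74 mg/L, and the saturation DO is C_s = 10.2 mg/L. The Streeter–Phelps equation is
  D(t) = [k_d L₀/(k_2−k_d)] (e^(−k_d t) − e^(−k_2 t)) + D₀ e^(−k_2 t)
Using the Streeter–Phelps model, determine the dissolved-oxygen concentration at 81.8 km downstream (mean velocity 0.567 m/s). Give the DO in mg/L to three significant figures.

DO ≈ 6.19 mg/L

Travel time t = x/v = 81.8 km / (0.567 m/s) = 81800 m / 0.567 m/s = 144300 s = 1.670 d.
k_d L₀/(k_2−k_d) = 0.354×24.4/(1.41−0.354) = 8.638/1.056 = 8.180 mg/L.
e^(−k_d t) = e^(−0.354×1.670) = 0.5537; e^(−k_2 t) = e^(−1.41×1.670) = 0.09495.
D = 8.180 × (0.5537 − 0.09495) + 2.74 × 0.09495 = 3.752 + 0.2602 = 4.013 mg/L.
DO = C_s − D = 10.2 − 4.013 = 6.187 mg/L.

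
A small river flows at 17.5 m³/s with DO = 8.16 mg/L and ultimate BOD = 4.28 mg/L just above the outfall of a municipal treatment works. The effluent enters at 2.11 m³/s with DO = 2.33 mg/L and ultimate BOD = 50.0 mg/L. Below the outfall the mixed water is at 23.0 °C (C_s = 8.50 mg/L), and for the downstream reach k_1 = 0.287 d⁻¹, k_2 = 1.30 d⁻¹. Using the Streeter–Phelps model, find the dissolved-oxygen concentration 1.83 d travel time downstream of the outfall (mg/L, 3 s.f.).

Mixed DO = (17.5×8.16 + 2.11×2.33)/(17.5+2.11) = 147.7/19.61 = 7.533 mg/L.
Mixed L₀ = (17.5×4.28 + 2.11×50.0)/(19.61) = 180.4/19.61 = 9.199 mg/L.
Initial deficit D₀ = C_s − DO₀ = 8.50 − 7.533 = 0.9673 mg/L.
D(1.83) = [0.287×9.199/(1.30−0.287)](e^(−0.287×1.83) − e^(−1.30×1.83)) + 0.9673 e^(−1.30×1.83)
= 2.606 × (0.5914 − 0.09264) + 0.9673 × 0.09264 = 1.390 mg/L.
DO = 8.50 − 1.390 = 7.110 mg/L.

DO ≈ 7.11 mg/L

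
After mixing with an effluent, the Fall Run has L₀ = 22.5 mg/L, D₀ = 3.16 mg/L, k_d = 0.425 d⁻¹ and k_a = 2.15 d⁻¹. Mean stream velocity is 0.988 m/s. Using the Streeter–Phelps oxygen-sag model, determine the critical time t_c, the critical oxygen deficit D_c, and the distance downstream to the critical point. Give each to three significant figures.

t_c ≈ 0.450 d; D_c ≈ 3.67 mg/L; x_c ≈ 38.5 km

With k_a/k_d = 5.059 and 1 − D₀(k_a−k_d)/(k_d L₀) = 0.4300,
t_c = ln(5.059 × 0.4300) / (2.15 − 0.425) = ln(2.175) / 1.725 = 0.7771/1.725 = 0.4505 d.
L(t_c) = L₀ e^(−k_d t_c) = 22.5 × 0.8258 = 18.58 mg/L, and at the critical point k_a D_c = k_d L, so D_c = (0.425/2.15) × 18.58 = 3.673 mg/L.
x_c = v t_c = 0.988 m/s × 0.4505 d × 86400 s/d = 38450 m ≈ 38.5 km.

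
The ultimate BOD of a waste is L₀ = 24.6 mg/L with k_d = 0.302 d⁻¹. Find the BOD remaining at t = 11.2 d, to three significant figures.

L_t = L₀ e^(−k_d t) = 24.6 × e^(−0.302×11.2) = 24.6 × 0.03397 = 0.8356 mg/L.

L ≈ 0.836 mg/L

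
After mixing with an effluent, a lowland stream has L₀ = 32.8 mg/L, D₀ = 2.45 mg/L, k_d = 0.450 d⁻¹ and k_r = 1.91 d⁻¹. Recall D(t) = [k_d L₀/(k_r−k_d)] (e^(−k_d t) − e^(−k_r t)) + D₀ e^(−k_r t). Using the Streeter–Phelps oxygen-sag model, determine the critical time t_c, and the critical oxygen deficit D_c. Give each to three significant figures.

t_c ≈ 0.800 d; D_c ≈ 5.39 mg/L

t_c = [1/(k_r−k_d)] ln[(k_r/k_d)(1 − D₀(k_r−k_d)/(k_d L₀))]
= [1/(1.91−0.450)] ln[(1.91/0.450)(1 − 2.45×1.460/(0.450×32.8))]
= (1/1.460) ln[4.244 × 0.7577] = 0.6849 × ln(3.216) = 0.6849 × 1.168 = 0.8001 d.
D_c = (k_d/k_r) L₀ e^(−k_d t_c) = (0.450/1.91) × 32.8 × e^(−0.450×0.8001) = 0.2356 × 32.8 × 0.6977 = 5.391 mg/L.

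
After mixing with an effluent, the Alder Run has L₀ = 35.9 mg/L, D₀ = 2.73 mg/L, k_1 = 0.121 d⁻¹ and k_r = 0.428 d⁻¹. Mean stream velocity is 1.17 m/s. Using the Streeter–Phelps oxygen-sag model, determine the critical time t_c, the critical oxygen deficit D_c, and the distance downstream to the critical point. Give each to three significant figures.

t_c ≈ 3.42 d; D_c ≈ 6.71 mg/L; x_c ≈ 345 km

With k_r/k_1 = 3.537 and 1 − D₀(k_r−k_1)/(k_1 L₀) = 0.8071,
t_c = ln(3.537 × 0.8071) / (0.428 − 0.121) = ln(2.855) / 0.3070 = 1.049/0.3070 = 3.417 d.
L(t_c) = L₀ e^(−k_1 t_c) = 35.9 × 0.6614 = 23.74 mg/L, and at the critical point k_r D_c = k_1 L, so D_c = (0.121/0.428) × 23.74 = 6.712 mg/L.
x_c = v t_c = 1.17 m/s × 3.417 d × 86400 s/d = 345400 m ≈ 345 km.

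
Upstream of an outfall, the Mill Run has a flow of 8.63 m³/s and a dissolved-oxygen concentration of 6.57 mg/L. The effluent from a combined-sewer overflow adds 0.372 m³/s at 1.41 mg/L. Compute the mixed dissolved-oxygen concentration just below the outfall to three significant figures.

6.36 mg/L

Flow-weighted mixing: C = (Q_r C_r + Q_w C_w)/(Q_r + Q_w)
= (8.63×6.57 + 0.372×1.41)/(8.63 + 0.372) = 57.22/9.002 = 6.357 mg/L.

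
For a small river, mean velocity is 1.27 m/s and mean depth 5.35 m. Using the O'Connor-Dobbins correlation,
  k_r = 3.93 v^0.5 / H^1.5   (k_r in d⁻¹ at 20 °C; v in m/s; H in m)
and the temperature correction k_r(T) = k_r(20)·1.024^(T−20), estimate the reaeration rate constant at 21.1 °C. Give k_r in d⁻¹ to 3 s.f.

k_r(20) = 3.93 × 1.27^0.5 / 5.35^1.5 = 3.93 × 1.127 / 12.37 = 0.3579 d⁻¹.
k_r(21.1) = 0.3579 × 1.024^(21.1−20) = 0.3579 × 1.026 = 0.3674 d⁻¹.

k_r ≈ 0.367 d⁻¹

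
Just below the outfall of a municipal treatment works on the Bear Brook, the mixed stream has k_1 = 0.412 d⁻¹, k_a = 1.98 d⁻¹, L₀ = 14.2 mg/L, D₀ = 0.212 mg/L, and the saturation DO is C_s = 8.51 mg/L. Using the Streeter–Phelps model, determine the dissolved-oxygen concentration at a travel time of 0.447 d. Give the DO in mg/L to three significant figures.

k_1 L₀/(k_a−k_1) = 0.412×14.2/(1.98−0.412) = 5.850/1.568 = 3.731 mg/L.
e^(−k_1 t) = e^(−0.412×0.4470) = 0.8318; e^(−k_a t) = e^(−1.98×0.4470) = 0.4127.
D = 3.731 × (0.8318 − 0.4127) + 0.212 × 0.4127 = 1.564 + 0.08749 = 1.651 mg/L.
DO = C_s − D = 8.51 − 1.651 = 6.859 mg/L.

DO ≈ 6.86 mg/L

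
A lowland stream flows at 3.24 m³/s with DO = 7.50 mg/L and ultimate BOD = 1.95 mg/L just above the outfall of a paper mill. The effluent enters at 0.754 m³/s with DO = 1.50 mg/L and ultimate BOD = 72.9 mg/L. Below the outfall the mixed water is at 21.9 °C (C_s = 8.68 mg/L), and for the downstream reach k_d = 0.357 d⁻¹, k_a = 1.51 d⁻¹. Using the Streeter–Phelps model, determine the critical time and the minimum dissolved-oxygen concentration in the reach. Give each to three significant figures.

Mixed DO = (3.24×7.50 + 0.754×1.50)/(3.24+0.754) = 25.43/3.994 = 6.367 mg/L.
Mixed L₀ = (3.24×1.95 + 0.754×72.9)/(3.994) = 61.28/3.994 = 15.34 mg/L.
Initial deficit D₀ = C_s − DO₀ = 8.68 − 6.367 = 2.313 mg/L.
t_c = (1/1.153) ln[(1.51/0.357)(1 − 2.313×1.153/(0.357×15.34))] = 0.8673 × ln(2.171) = 0.6722 d.
D_c = (0.357/1.51) × 15.34 × e^(−0.357×0.6722) = 0.2364 × 15.34 × 0.7866 = 2.854 mg/L.
Minimum DO = 8.68 − 2.854 = 5.826 mg/L.

t_c ≈ 0.672 d; minimum DO ≈ 5.83 mg/L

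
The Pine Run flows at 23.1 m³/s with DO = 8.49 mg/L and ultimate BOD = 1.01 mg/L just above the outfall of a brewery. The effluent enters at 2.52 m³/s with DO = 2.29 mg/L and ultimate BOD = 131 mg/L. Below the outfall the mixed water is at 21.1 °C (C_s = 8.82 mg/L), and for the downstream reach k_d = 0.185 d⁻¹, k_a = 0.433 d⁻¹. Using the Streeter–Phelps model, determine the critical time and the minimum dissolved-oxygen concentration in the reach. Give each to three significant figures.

t_c ≈ 3.04 d; minimum DO ≈ 5.46 mg/L

Mixed DO = (23.1×8.49 + 2.52×2.29)/(23.1+2.52) = 201.9/25.62 = 7.880 mg/L.
Mixed L₀ = (23.1×1.01 + 2.52×131)/(25.62) = 353.5/25.62 = 13.80 mg/L.
Initial deficit D₀ = C_s − DO₀ = 8.82 − 7.880 = 0.9398 mg/L.
t_c = (1/0.2480) ln[(0.433/0.185)(1 − 0.9398×0.2480/(0.185×13.80))] = 4.032 × ln(2.127) = 3.043 d.
D_c = (0.185/0.433) × 13.80 × e^(−0.185×3.043) = 0.4273 × 13.80 × 0.5695 = 3.357 mg/L.
Minimum DO = 8.82 − 3.357 = 5.463 mg/L.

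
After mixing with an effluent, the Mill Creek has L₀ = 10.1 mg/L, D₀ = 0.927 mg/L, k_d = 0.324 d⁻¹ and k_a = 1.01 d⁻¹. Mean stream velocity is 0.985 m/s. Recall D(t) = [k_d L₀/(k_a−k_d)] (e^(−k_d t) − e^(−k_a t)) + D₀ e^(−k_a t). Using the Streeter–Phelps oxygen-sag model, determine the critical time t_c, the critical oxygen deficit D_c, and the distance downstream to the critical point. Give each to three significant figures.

At the critical point dD/dt = 0, so k_d L₀ e^(−k_d t) = k_a D. Substituting D(t) from the Streeter–Phelps equation and solving for t gives
t_c = ln[(k_a/k_d)(1 − D₀(k_a−k_d)/(k_d L₀))] / (k_a−k_d).
Here k_a−k_d = 0.6860 d⁻¹ and 1 − D₀(k_a−k_d)/(k_d L₀) = 1 − 0.927×0.6860/(0.324×10.1) = 0.8057, so
t_c = ln(3.117 × 0.8057) / 0.6860 = 0.9209 / 0.6860 = 1.342 d.
L(t_c) = L₀ e^(−k_d t_c) = 10.1 × 0.6473 = 6.538 mg/L, and at the critical point k_a D_c = k_d L, so D_c = (0.324/1.01) × 6.538 = 2.097 mg/L.
x_c = v t_c = 0.985 m/s × 1.342 d × 86400 s/d = 114200 m ≈ 114 km.

t_c ≈ 1.34 d; D_c ≈ 2.10 mg/L; x_c ≈ 114 km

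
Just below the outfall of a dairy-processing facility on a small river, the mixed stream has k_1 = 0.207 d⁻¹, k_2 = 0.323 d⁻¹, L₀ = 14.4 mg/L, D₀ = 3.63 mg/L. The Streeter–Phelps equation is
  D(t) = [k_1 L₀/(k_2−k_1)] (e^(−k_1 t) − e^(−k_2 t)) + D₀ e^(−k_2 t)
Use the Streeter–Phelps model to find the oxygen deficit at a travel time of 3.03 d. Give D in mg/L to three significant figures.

k_1 L₀/(k_2−k_1) = 0.207×14.4/(0.323−0.207) = 2.981/0.1160 = 25.70 mg/L.
e^(−k_1 t) = e^(−0.207×3.030) = 0.5341; e^(−k_2 t) = e^(−0.323×3.030) = 0.3758.
D = 25.70 × (0.5341 − 0.3758) + 3.63 × 0.3758 = 4.067 + 1.364 = 5.431 mg/L.

D ≈ 5.43 mg/L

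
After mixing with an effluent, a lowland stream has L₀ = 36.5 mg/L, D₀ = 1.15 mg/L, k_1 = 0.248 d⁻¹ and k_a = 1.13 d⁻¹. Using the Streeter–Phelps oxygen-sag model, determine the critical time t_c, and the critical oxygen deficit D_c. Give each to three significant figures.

At the critical point dD/dt = 0, so k_1 L₀ e^(−k_1 t) = k_a D. Substituting D(t) from the Streeter–Phelps equation and solving for t gives
t_c = ln[(k_a/k_1)(1 − D₀(k_a−k_1)/(k_1 L₀))] / (k_a−k_1).
Here k_a−k_1 = 0.8820 d⁻¹ and 1 − D₀(k_a−k_1)/(k_1 L₀) = 1 − 1.15×0.8820/(0.248×36.5) = 0.8879, so
t_c = ln(4.556 × 0.8879) / 0.8820 = 1.398 / 0.8820 = 1.585 d.
L(t_c) = L₀ e^(−k_1 t_c) = 36.5 × 0.6750 = 24.64 mg/L, and at the critical point k_a D_c = k_1 L, so D_c = (0.248/1.13) × 24.64 = 5.407 mg/L.

t_c ≈ 1.58 d; D_c ≈ 5.41 mg/L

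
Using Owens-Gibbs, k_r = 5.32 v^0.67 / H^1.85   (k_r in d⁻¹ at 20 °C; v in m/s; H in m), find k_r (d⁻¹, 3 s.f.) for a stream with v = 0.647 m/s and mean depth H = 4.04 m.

k_r = 5.32 × 0.647^0.67 / 4.04^1.85 = 5.32 × 0.7470 / 13.24 = 0.3002 d⁻¹.

k_r ≈ 0.300 d⁻¹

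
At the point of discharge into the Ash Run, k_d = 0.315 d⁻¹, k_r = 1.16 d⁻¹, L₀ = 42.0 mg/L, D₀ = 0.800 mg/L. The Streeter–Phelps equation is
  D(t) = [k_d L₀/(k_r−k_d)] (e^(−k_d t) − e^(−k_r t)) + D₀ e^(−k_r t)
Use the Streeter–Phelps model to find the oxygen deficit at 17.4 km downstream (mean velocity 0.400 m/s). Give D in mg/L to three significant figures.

D ≈ 5.08 mg/L

Travel time t = x/v = 17.4 km / (0.400 m/s) = 17400 m / 0.400 m/s = 43500 s = 0.5035 d.
k_d L₀/(k_r−k_d) = 0.315×42.0/(1.16−0.315) = 13.23/0.8450 = 15.66 mg/L.
e^(−k_d t) = e^(−0.315×0.5035) = 0.8533; e^(−k_r t) = e^(−1.16×0.5035) = 0.5576.
D = 15.66 × (0.8533 − 0.5576) + 0.800 × 0.5576 = 4.630 + 0.4461 = 5.076 mg/L.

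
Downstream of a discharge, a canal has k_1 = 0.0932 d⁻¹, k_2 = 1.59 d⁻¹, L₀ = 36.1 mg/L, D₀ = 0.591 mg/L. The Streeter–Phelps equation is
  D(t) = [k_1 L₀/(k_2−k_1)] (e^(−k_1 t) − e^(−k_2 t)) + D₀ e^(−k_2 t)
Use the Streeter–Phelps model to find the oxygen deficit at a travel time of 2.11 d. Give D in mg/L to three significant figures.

D ≈ 1.79 mg/L

k_1 L₀/(k_2−k_1) = 0.0932×36.1/(1.59−0.0932) = 3.365/1.497 = 2.248 mg/L.
e^(−k_1 t) = e^(−0.0932×2.110) = 0.8215; e^(−k_2 t) = e^(−1.59×2.110) = 0.03491.
D = 2.248 × (0.8215 − 0.03491) + 0.591 × 0.03491 = 1.768 + 0.02063 = 1.789 mg/L.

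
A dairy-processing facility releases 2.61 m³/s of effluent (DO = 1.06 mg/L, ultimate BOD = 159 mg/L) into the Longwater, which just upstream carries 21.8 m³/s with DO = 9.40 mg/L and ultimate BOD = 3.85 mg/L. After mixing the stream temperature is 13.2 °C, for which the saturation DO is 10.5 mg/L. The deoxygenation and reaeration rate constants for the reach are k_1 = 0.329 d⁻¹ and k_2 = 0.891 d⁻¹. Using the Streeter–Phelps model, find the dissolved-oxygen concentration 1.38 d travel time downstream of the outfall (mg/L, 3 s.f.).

Mixed DO = (21.8×9.40 + 2.61×1.06)/(21.8+2.61) = 207.7/24.41 = 8.508 mg/L.
Mixed L₀ = (21.8×3.85 + 2.61×159)/(24.41) = 498.9/24.41 = 20.44 mg/L.
Initial deficit D₀ = C_s − DO₀ = 10.5 − 8.508 = 1.992 mg/L.
D(1.38) = [0.329×20.44/(0.891−0.329)](e^(−0.329×1.38) − e^(−0.891×1.38)) + 1.992 e^(−0.891×1.38)
= 11.97 × (0.6351 − 0.2924) + 1.992 × 0.2924 = 4.682 mg/L.
DO = 10.5 − 4.682 = 5.818 mg/L.

DO ≈ 5.82 mg/L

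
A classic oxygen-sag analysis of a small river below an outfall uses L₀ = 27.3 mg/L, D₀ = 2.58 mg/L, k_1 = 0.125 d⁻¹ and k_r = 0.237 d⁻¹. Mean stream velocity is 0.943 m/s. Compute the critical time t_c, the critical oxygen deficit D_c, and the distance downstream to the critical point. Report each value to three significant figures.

With k_r/k_1 = 1.896 and 1 − D₀(k_r−k_1)/(k_1 L₀) = 0.9153,
t_c = ln(1.896 × 0.9153) / (0.237 − 0.125) = ln(1.735) / 0.1120 = 0.5513/0.1120 = 4.922 d.
L(t_c) = L₀ e^(−k_1 t_c) = 27.3 × 0.5405 = 14.76 mg/L, and at the critical point k_r D_c = k_1 L, so D_c = (0.125/0.237) × 14.76 = 7.783 mg/L.
x_c = v t_c = 0.943 m/s × 4.922 d × 86400 s/d = 401000 m ≈ 401 km.

t_c ≈ 4.92 d; D_c ≈ 7.78 mg/L; x_c ≈ 401 km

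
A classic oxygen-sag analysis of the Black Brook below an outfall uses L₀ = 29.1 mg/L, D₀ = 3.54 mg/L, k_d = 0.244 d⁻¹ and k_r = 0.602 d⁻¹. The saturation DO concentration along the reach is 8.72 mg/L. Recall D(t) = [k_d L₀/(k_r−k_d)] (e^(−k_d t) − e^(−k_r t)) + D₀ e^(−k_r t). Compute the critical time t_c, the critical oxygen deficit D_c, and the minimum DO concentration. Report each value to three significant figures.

At the critical point dD/dt = 0, so k_d L₀ e^(−k_d t) = k_r D. Substituting D(t) from the Streeter–Phelps equation and solving for t gives
t_c = ln[(k_r/k_d)(1 − D₀(k_r−k_d)/(k_d L₀))] / (k_r−k_d).
Here k_r−k_d = 0.3580 d⁻¹ and 1 − D₀(k_r−k_d)/(k_d L₀) = 1 − 3.54×0.3580/(0.244×29.1) = 0.8215, so
t_c = ln(2.467 × 0.8215) / 0.3580 = 0.7065 / 0.3580 = 1.973 d.
D_c = (k_d/k_r) L₀ e^(−k_d t_c) = (0.244/0.602) × 29.1 × e^(−0.244×1.973) = 0.4053 × 29.1 × 0.6178 = 7.287 mg/L.
Minimum DO = C_s − D_c = 8.72 − 7.287 = 1.433 mg/L.

t_c ≈ 1.97 d; D_c ≈ 7.29 mg/L; min DO ≈ 1.43 mg/L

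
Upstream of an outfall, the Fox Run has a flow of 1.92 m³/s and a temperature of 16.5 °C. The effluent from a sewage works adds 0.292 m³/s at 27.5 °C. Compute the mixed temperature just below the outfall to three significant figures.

18.0 °C

Flow-weighted mixing: C = (Q_r C_r + Q_w C_w)/(Q_r + Q_w)
= (1.92×16.5 + 0.292×27.5)/(1.92 + 0.292) = 39.71/2.212 = 17.95 °C.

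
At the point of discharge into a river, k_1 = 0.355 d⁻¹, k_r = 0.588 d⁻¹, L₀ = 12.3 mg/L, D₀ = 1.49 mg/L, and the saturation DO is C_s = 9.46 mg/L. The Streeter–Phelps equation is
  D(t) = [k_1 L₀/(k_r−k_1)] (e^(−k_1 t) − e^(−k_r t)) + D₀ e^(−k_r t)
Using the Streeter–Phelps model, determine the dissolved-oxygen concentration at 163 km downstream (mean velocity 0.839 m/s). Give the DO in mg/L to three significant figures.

Travel time t = x/v = 163 km / (0.839 m/s) = 163000 m / 0.839 m/s = 194300 s = 2.249 d.
k_1 L₀/(k_r−k_1) = 0.355×12.3/(0.588−0.355) = 4.367/0.2330 = 18.74 mg/L.
e^(−k_1 t) = e^(−0.355×2.249) = 0.4501; e^(−k_r t) = e^(−0.588×2.249) = 0.2666.
D = 18.74 × (0.4501 − 0.2666) + 1.49 × 0.2666 = 3.440 + 0.3972 = 3.837 mg/L.
DO = C_s − D = 9.46 − 3.837 = 5.623 mg/L.

DO ≈ 5.62 mg/L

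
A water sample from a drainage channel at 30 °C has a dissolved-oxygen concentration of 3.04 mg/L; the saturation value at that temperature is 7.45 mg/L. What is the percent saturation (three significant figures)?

40.8 % saturation

% saturation = C/C_s × 100 = 3.04/7.45 × 100 = 40.8 %.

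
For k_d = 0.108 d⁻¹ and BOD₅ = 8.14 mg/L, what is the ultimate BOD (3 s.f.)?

L₀ ≈ 19.5 mg/L

BOD₅ = L₀(1 − e^(−5k_d)) ⇒ L₀ = BOD₅ / (1 − e^(−5×0.108))
= 8.14 / (1 − 0.5827) = 8.14 / 0.4173 = 19.51 mg/L.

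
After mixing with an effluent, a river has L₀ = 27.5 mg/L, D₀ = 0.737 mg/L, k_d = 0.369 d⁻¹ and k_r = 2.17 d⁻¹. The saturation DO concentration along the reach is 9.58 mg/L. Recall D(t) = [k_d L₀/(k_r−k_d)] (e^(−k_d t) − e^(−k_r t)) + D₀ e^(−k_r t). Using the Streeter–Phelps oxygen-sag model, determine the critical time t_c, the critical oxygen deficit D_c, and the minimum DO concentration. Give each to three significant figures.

t_c ≈ 0.906 d; D_c ≈ 3.35 mg/L; min DO ≈ 6.23 mg/L

With k_r/k_d = 5.881 and 1 − D₀(k_r−k_d)/(k_d L₀) = 0.8692,
t_c = ln(5.881 × 0.8692) / (2.17 − 0.369) = ln(5.112) / 1.801 = 1.631/1.801 = 0.9059 d.
D_c = (k_d/k_r) L₀ e^(−k_d t_c) = (0.369/2.17) × 27.5 × e^(−0.369×0.9059) = 0.1700 × 27.5 × 0.7159 = 3.348 mg/L.
Minimum DO = C_s − D_c = 9.58 − 3.348 = 6.232 mg/L.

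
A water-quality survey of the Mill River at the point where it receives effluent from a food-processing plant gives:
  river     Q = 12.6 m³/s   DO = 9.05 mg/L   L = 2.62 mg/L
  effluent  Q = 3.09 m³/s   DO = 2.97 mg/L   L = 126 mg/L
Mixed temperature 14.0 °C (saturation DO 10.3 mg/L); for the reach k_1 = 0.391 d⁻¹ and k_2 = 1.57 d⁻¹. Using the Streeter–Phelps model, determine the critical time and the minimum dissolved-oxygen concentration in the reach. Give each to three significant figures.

t_c ≈ 0.907 d; minimum DO ≈ 5.60 mg/L

Mixed DO = (12.6×9.05 + 3.09×2.97)/(12.6+3.09) = 123.2/15.69 = 7.853 mg/L.
Mixed L₀ = (12.6×2.62 + 3.09×126)/(15.69) = 422.4/15.69 = 26.92 mg/L.
Initial deficit D₀ = C_s − DO₀ = 10.3 − 7.853 = 2.447 mg/L.
t_c = (1/1.179) ln[(1.57/0.391)(1 − 2.447×1.179/(0.391×26.92))] = 0.8482 × ln(2.915) = 0.9073 d.
D_c = (0.391/1.57) × 26.92 × e^(−0.391×0.9073) = 0.2490 × 26.92 × 0.7013 = 4.702 mg/L.
Minimum DO = 10.3 − 4.702 = 5.598 mg/L.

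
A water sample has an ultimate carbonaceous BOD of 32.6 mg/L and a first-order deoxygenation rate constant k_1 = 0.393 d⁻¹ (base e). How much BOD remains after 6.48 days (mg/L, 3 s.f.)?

L_t = L₀ e^(−k_1 t) = 32.6 × e^(−0.393×6.48) = 32.6 × 0.07834 = 2.554 mg/L.

L ≈ 2.55 mg/L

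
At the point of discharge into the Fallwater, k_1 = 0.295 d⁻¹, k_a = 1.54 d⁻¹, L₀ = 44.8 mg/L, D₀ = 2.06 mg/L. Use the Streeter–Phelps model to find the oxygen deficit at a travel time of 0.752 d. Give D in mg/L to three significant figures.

D ≈ 5.82 mg/L

k_1 L₀/(k_a−k_1) = 0.295×44.8/(1.54−0.295) = 13.22/1.245 = 10.62 mg/L.
e^(−k_1 t) = e^(−0.295×0.7520) = 0.8010; e^(−k_a t) = e^(−1.54×0.7520) = 0.3141.
D = 10.62 × (0.8010 − 0.3141) + 2.06 × 0.3141 = 5.169 + 0.6470 = 5.816 mg/L.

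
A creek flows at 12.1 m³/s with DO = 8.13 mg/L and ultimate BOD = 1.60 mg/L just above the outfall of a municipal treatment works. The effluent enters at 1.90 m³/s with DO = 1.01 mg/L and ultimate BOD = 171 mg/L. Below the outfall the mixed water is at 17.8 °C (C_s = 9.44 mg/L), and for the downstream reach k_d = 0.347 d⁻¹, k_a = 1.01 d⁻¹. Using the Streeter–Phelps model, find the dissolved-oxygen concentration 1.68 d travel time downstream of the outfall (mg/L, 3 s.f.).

DO ≈ 4.20 mg/L

Mixed DO = (12.1×8.13 + 1.90×1.01)/(12.1+1.90) = 100.3/14.00 = 7.164 mg/L.
Mixed L₀ = (12.1×1.60 + 1.90×171)/(14.00) = 344.3/14.00 = 24.59 mg/L.
Initial deficit D₀ = C_s − DO₀ = 9.44 − 7.164 = 2.276 mg/L.
D(1.68) = [0.347×24.59/(1.01−0.347)](e^(−0.347×1.68) − e^(−1.01×1.68)) + 2.276 e^(−1.01×1.68)
= 12.87 × (0.5582 − 0.1833) + 2.276 × 0.1833 = 5.243 mg/L.
DO = 9.44 − 5.243 = 4.197 mg/L.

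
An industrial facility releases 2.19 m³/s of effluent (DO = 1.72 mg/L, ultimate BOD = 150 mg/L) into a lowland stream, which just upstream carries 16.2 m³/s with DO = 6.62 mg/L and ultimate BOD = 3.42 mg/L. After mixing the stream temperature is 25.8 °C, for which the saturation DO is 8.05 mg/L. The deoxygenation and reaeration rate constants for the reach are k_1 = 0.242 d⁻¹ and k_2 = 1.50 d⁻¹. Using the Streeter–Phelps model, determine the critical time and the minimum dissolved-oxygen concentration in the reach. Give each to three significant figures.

t_c ≈ 0.897 d; minimum DO ≈ 5.34 mg/L

Mixed DO = (16.2×6.62 + 2.19×1.72)/(16.2+2.19) = 111.0/18.39 = 6.036 mg/L.
Mixed L₀ = (16.2×3.42 + 2.19×150)/(18.39) = 383.9/18.39 = 20.88 mg/L.
Initial deficit D₀ = C_s − DO₀ = 8.05 − 6.036 = 2.014 mg/L.
t_c = (1/1.258) ln[(1.50/0.242)(1 − 2.014×1.258/(0.242×20.88))] = 0.7949 × ln(3.091) = 0.8969 d.
D_c = (0.242/1.50) × 20.88 × e^(−0.242×0.8969) = 0.1613 × 20.88 × 0.8049 = 2.711 mg/L.
Minimum DO = 8.05 − 2.711 = 5.339 mg/L.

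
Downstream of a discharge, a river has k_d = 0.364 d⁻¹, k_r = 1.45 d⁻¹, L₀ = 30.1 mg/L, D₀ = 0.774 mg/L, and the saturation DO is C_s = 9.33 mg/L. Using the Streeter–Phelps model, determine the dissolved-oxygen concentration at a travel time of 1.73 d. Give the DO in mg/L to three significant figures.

DO ≈ 4.71 mg/L

k_d L₀/(k_r−k_d) = 0.364×30.1/(1.45−0.364) = 10.96/1.086 = 10.09 mg/L.
e^(−k_d t) = e^(−0.364×1.730) = 0.5327; e^(−k_r t) = e^(−1.45×1.730) = 0.08139.
D = 10.09 × (0.5327 − 0.08139) + 0.774 × 0.08139 = 4.554 + 0.06300 = 4.617 mg/L.
DO = C_s − D = 9.33 − 4.617 = 4.713 mg/L.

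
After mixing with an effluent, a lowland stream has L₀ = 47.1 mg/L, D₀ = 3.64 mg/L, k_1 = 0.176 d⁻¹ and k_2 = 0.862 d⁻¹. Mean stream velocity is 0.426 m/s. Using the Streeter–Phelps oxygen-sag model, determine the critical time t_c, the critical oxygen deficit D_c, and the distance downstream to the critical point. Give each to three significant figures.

t_c ≈ 1.79 d; D_c ≈ 7.01 mg/L; x_c ≈ 66.0 km

At the critical point dD/dt = 0, so k_1 L₀ e^(−k_1 t) = k_2 D. Substituting D(t) from the Streeter–Phelps equation and solving for t gives
t_c = ln[(k_2/k_1)(1 − D₀(k_2−k_1)/(k_1 L₀))] / (k_2−k_1).
Here k_2−k_1 = 0.6860 d⁻¹ and 1 − D₀(k_2−k_1)/(k_1 L₀) = 1 − 3.64×0.6860/(0.176×47.1) = 0.6988, so
t_c = ln(4.898 × 0.6988) / 0.6860 = 1.230 / 0.6860 = 1.794 d.
D_c = (k_1/k_2) L₀ e^(−k_1 t_c) = (0.176/0.862) × 47.1 × e^(−0.176×1.794) = 0.2042 × 47.1 × 0.7293 = 7.014 mg/L.
x_c = v t_c = 0.426 m/s × 1.794 d × 86400 s/d = 66010 m ≈ 66.0 km.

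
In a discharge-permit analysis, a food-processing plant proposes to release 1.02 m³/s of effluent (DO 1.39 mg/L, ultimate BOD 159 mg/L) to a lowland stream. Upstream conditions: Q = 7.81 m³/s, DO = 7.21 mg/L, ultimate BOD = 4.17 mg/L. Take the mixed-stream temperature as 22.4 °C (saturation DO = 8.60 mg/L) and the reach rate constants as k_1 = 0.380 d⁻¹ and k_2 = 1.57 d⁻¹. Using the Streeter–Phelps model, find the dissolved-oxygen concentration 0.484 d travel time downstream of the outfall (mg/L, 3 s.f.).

Mixed DO = (7.81×7.21 + 1.02×1.39)/(7.81+1.02) = 57.73/8.830 = 6.538 mg/L.
Mixed L₀ = (7.81×4.17 + 1.02×159)/(8.830) = 194.7/8.830 = 22.06 mg/L.
Initial deficit D₀ = C_s − DO₀ = 8.60 − 6.538 = 2.062 mg/L.
D(0.484) = [0.380×22.06/(1.57−0.380)](e^(−0.380×0.484) − e^(−1.57×0.484)) + 2.062 e^(−1.57×0.484)
= 7.043 × (0.8320 − 0.4677) + 2.062 × 0.4677 = 3.530 mg/L.
DO = 8.60 − 3.530 = 5.070 mg/L.

DO ≈ 5.07 mg/L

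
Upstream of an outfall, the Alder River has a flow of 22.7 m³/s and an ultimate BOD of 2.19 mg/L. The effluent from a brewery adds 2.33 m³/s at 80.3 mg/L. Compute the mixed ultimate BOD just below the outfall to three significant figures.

9.46 mg/L

Flow-weighted mixing: C = (Q_r C_r + Q_w C_w)/(Q_r + Q_w)
= (22.7×2.19 + 2.33×80.3)/(22.7 + 2.33) = 236.8/25.03 = 9.461 mg/L.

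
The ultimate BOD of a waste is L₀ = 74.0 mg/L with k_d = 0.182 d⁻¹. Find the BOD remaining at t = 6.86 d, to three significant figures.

L ≈ 21.2 mg/L

L_t = L₀ e^(−k_d t) = 74.0 × e^(−0.182×6.86) = 74.0 × 0.2869 = 21.23 mg/L.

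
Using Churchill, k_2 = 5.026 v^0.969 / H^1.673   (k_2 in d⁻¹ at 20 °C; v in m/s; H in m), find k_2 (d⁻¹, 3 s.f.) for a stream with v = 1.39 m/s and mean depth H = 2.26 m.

k_2 = 5.026 × 1.39^0.969 / 2.26^1.673 = 5.026 × 1.376 / 3.912 = 1.768 d⁻¹.

k_2 ≈ 1.77 d⁻¹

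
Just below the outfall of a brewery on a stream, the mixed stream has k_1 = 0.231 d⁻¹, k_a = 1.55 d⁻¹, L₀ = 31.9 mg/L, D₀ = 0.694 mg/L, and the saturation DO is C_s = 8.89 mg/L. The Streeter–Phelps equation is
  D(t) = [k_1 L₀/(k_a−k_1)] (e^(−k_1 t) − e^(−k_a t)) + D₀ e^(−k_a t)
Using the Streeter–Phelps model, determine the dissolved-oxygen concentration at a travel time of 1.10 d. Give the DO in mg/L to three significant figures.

DO ≈ 5.45 mg/L

k_1 L₀/(k_a−k_1) = 0.231×31.9/(1.55−0.231) = 7.369/1.319 = 5.587 mg/L.
e^(−k_1 t) = e^(−0.231×1.100) = 0.7756; e^(−k_a t) = e^(−1.55×1.100) = 0.1818.
D = 5.587 × (0.7756 − 0.1818) + 0.694 × 0.1818 = 3.318 + 0.1262 = 3.444 mg/L.
DO = C_s − D = 8.89 − 3.444 = 5.446 mg/L.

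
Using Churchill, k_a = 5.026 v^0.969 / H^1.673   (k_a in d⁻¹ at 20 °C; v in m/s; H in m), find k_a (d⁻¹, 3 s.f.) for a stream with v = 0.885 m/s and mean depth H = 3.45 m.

k_a = 5.026 × 0.885^0.969 / 3.45^1.673 = 5.026 × 0.8884 / 7.939 = 0.5624 d⁻¹.

k_a ≈ 0.562 d⁻¹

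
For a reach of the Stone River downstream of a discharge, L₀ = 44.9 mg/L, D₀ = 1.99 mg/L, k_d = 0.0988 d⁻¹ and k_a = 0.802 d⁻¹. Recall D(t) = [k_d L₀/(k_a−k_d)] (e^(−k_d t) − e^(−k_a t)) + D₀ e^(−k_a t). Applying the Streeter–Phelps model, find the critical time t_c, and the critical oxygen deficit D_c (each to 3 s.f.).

t_c ≈ 2.44 d; D_c ≈ 4.35 mg/L

At the critical point dD/dt = 0, so k_d L₀ e^(−k_d t) = k_a D. Substituting D(t) from the Streeter–Phelps equation and solving for t gives
t_c = ln[(k_a/k_d)(1 − D₀(k_a−k_d)/(k_d L₀))] / (k_a−k_d).
Here k_a−k_d = 0.7032 d⁻¹ and 1 − D₀(k_a−k_d)/(k_d L₀) = 1 − 1.99×0.7032/(0.0988×44.9) = 0.6846, so
t_c = ln(8.117 × 0.6846) / 0.7032 = 1.715 / 0.7032 = 2.439 d.
L(t_c) = L₀ e^(−k_d t_c) = 44.9 × 0.7859 = 35.29 mg/L, and at the critical point k_a D_c = k_d L, so D_c = (0.0988/0.802) × 35.29 = 4.347 mg/L.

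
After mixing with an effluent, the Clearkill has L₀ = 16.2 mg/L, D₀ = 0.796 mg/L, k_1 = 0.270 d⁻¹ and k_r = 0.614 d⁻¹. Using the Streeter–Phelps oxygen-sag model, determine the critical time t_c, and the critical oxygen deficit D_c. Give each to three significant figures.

t_c ≈ 2.20 d; D_c ≈ 3.93 mg/L

With k_r/k_1 = 2.274 and 1 − D₀(k_r−k_1)/(k_1 L₀) = 0.9374,
t_c = ln(2.274 × 0.9374) / (0.614 − 0.270) = ln(2.132) / 0.3440 = 0.7569/0.3440 = 2.200 d.
L(t_c) = L₀ e^(−k_1 t_c) = 16.2 × 0.5521 = 8.943 mg/L, and at the critical point k_r D_c = k_1 L, so D_c = (0.270/0.614) × 8.943 = 3.933 mg/L.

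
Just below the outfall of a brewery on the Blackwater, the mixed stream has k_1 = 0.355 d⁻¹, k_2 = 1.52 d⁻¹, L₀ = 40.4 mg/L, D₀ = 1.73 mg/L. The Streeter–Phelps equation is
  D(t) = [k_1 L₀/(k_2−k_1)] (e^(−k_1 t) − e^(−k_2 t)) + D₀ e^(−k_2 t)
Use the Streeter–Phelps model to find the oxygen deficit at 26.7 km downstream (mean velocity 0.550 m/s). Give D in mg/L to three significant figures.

D ≈ 5.58 mg/L

Travel time t = x/v = 26.7 km / (0.550 m/s) = 26700 m / 0.550 m/s = 48550 s = 0.5619 d.
k_1 L₀/(k_2−k_1) = 0.355×40.4/(1.52−0.355) = 14.34/1.165 = 12.31 mg/L.
e^(−k_1 t) = e^(−0.355×0.5619) = 0.8192; e^(−k_2 t) = e^(−1.52×0.5619) = 0.4257.
D = 12.31 × (0.8192 − 0.4257) + 1.73 × 0.4257 = 4.844 + 0.7364 = 5.580 mg/L.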